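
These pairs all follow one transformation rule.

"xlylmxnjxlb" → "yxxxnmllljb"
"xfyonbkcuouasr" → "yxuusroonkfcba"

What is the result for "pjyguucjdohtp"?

yuutppojjhgdc

What's happening: sort the characters into reverse alphabetical order.
Doing the same to "pjyguucjdohtp": "yuutppojjhgdc".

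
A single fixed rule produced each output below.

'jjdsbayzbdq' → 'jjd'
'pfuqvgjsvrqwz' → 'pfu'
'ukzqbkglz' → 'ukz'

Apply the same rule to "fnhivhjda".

fnh

Each output is the input with this applied: keep only the first 3 characters.
So "fnhivhjda" becomes "fnh".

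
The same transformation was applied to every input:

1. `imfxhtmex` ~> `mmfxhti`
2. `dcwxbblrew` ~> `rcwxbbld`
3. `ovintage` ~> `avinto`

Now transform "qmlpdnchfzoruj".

rmlpdnchfzoq

Each output is the input with this applied: delete the last 2 characters, then swap the first and last characters.
Working it through for "qmlpdnchfzoruj": intermediate "qmlpdnchfzor", final "rmlpdnchfzoq".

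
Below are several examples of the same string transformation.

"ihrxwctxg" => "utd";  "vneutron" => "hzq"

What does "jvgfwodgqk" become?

vhs

The pattern: shift every letter 12 places forward in the alphabet (wrapping around), then keep only the first 3 characters.
For "jvgfwodgqk" the result is "vhs".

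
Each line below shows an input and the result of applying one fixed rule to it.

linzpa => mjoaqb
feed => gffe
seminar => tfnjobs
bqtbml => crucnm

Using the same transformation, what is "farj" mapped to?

The transformation: shift every letter 1 place forward in the alphabet (wrapping around).
Applying that to "farj" gives "gbsk".

gbsk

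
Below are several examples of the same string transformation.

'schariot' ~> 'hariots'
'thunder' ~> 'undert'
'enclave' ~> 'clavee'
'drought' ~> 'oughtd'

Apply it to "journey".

The transformation: move the first character to the end, then delete the first character.
Starting from "journey": after the first operation, "ourneyj"; after the second, "urneyj".

urneyj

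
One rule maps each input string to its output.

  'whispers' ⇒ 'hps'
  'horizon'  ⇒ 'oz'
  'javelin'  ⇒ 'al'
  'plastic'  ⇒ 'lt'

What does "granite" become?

ri

The pattern: keep one character in every 3, starting at position 2 (positions 2nd, 5th, 8th, ...).
For "granite" the result is "ri".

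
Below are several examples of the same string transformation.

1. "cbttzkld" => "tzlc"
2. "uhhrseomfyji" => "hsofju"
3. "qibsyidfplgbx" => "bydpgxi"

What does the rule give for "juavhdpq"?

ahpj

The pattern: move the first 2 characters to the end (rotate left by 2), then keep every other character starting from the first (positions 1st, 3rd, 5th, ...).
So "juavhdpq" becomes "ahpj".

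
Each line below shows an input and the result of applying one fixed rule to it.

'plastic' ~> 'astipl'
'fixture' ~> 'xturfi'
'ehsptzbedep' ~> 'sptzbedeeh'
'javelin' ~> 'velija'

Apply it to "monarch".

In each case the input is transformed by: delete the last character, then move the first 2 characters to the end (rotate left by 2).
On "monarch" that produces "narcmo".

narcmo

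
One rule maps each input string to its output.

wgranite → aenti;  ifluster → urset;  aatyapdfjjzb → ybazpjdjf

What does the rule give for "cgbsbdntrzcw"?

swbcdznrt

Rule — delete the first 3 characters, then take characters alternately from the front and the back (1st, last, 2nd, 2nd-last, ...).
Starting from "cgbsbdntrzcw": after the first operation, "sbdntrzcw"; after the second, "swbcdznrt".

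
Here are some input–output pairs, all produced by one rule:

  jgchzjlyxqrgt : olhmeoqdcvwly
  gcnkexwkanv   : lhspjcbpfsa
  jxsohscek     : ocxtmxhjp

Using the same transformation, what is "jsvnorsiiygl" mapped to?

Looking at the pairs, the operation is to shift every letter 5 places forward in the alphabet (wrapping around).
"jsvnorsiiygl" → "oxastwxnndlq".

oxastwxnndlq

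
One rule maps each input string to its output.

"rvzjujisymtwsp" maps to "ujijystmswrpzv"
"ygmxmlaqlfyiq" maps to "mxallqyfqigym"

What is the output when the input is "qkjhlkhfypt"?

lhhkyftpkqj

The rule is to move the first 3 characters to the end (rotate left by 3), then swap each adjacent pair of characters (1↔2, 3↔4, ...).
Working it through for "qkjhlkhfypt": intermediate "hlkhfyptqkj", final "lhhkyftpkqj".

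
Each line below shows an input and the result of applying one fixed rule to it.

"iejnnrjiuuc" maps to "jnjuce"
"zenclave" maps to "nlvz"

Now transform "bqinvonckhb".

The rule is to move the first 2 characters to the end (rotate left by 2), then keep every other character starting from the first (positions 1st, 3rd, 5th, ...).
On "bqinvonckhb": the first step gives "invonckhbbq", and the second then gives "ivnkbq".

ivnkbq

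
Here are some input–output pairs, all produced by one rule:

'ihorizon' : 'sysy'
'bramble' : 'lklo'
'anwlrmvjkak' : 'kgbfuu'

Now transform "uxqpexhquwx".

Each output is the input with this applied: keep every other character starting from the first (positions 1st, 3rd, 5th, ...), then shift every letter 10 places forward in the alphabet (wrapping around).
On "uxqpexhquwx": the first step gives "uqehux", and the second then gives "eaoreh".

eaoreh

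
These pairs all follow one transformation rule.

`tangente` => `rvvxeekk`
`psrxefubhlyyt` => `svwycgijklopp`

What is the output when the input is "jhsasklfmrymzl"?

In each case the input is transformed by: sort the characters into alphabetical order, then shift every letter 9 places backward in the alphabet (wrapping around).
On "jhsasklfmrymzl": the first step gives "afhjkllmmrssyz", and the second then gives "rwyabccddijjpq".

rwyabccddijjpq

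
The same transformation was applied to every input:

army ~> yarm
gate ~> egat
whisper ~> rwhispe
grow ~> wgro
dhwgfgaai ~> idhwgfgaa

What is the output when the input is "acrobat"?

What's happening: move the last character to the front.
"acrobat" → "tacroba".

tacroba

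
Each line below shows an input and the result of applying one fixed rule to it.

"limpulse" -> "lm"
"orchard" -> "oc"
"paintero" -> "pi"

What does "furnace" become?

In each case the input is transformed by: keep every other character starting from the first (positions 1st, 3rd, 5th, ...), then delete the last 2 characters.
Starting from "furnace": after the first operation, "frae"; after the second, "fr".
(Check on "paintero": → "pitr" → "pi" ✓)

fr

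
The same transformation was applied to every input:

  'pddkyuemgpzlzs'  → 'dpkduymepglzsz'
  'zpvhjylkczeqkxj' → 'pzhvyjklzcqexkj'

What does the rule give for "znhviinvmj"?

nzvhiivnjm

In each case the input is transformed by: swap each adjacent pair of characters (1↔2, 3↔4, ...).
Doing the same to "znhviinvmj": "nzvhiivnjm".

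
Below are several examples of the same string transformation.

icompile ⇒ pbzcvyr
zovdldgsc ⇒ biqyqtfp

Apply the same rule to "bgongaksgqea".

tbatnxftdrn

Each output is the input with this applied: shift every letter 13 places forward in the alphabet (wrapping around) — i.e. ROT13, then delete the first character.
Applying both steps to "bgongaksgqea": "otbatnxftdrn", then "tbatnxftdrn".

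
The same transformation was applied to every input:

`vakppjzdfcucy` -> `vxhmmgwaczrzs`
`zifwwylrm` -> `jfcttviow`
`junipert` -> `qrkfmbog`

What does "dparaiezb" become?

ymxoxfbwa

The transformation: swap the first and last characters, then shift every letter 3 places backward in the alphabet (wrapping around).
Applying both steps to "dparaiezb": "bparaiezd", then "ymxoxfbwa".
(Check on "junipert": → "tuniperj" → "qrkfmbog" ✓)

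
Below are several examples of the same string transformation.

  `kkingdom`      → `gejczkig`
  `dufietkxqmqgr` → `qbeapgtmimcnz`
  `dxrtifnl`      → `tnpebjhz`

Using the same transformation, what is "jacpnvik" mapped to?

wyljregf

The transformation: move the first character to the end, then shift every letter 4 places backward in the alphabet (wrapping around).
On "jacpnvik": the first step gives "acpnvikj", and the second then gives "wyljregf".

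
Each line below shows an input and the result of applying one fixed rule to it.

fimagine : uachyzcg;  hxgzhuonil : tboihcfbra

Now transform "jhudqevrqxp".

Looking at the pairs, the operation is to move the first 3 characters to the end (rotate left by 3), then shift every letter 6 places backward in the alphabet (wrapping around).
Applying both steps to "jhudqevrqxp": "dqevrqxpjhu", then "xkyplkrjdbo".

xkyplkrjdbo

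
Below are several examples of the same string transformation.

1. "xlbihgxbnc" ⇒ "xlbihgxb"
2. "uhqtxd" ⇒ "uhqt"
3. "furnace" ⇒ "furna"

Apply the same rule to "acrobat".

The rule is to delete the last 2 characters.
For "acrobat" the result is "acrob".

acrob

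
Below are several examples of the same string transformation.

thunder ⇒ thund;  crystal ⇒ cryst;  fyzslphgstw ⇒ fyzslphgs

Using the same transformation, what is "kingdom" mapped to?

kingd

Each output is the input with this applied: delete the last 2 characters.
Applying that to "kingdom" gives "kingd".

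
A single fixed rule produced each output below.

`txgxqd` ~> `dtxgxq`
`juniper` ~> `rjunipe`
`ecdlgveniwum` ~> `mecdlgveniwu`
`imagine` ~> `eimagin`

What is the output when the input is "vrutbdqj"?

Looking at the pairs, the operation is to move the last character to the front.
"vrutbdqj" → "jvrutbdq".

jvrutbdq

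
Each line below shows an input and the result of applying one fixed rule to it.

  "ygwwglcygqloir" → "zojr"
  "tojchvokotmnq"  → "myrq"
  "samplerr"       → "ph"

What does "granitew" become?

The pattern: keep one character in every 3, starting at position 3 (positions 3rd, 6th, 9th, ...), then shift every letter 3 places forward in the alphabet (wrapping around).
On "granitew": the first step gives "at", and the second then gives "dw".

dw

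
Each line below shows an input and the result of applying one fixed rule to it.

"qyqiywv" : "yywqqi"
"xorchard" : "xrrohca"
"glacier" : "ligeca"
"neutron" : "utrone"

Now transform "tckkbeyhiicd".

ytkkiiheccb

Each output is the input with this applied: delete the last character, then sort the characters into reverse alphabetical order.
"tckkbeyhiicd" → "tckkbeyhiic" → "ytkkiiheccb".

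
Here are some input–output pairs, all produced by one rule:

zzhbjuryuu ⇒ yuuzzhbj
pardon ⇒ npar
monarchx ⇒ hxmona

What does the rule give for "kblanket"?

etkbla

Rule — swap the front and back halves of the string, then delete the first 2 characters.
"kblanket" → "nketkbla" → "etkbla".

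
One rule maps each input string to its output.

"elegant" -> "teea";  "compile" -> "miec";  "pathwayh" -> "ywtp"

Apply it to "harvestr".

Looking at the pairs, the operation is to keep every other character starting from the first (positions 1st, 3rd, 5th, ...), then sort the characters into reverse alphabetical order.
"harvestr" → "hret" → "trhe".

trhe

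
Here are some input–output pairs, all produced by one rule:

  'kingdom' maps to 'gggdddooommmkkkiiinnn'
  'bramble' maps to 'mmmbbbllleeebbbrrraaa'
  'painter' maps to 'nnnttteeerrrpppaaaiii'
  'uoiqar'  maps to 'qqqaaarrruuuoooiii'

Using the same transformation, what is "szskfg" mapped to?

kkkfffgggssszzzsss

What's happening: move the first 3 characters to the end (rotate left by 3), then repeat every character 3 times.
"szskfg" → "kfgszs" → "kkkfffgggssszzzsss".
(Check on "bramble": → "mblebra" → "mmmbbbllleeebbbrrraaa" ✓)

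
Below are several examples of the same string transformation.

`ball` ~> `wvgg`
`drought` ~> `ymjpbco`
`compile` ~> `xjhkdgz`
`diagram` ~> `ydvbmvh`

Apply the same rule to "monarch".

Rule — shift every letter 5 places backward in the alphabet (wrapping around).
"monarch" → "hjivmxc".

hjivmxc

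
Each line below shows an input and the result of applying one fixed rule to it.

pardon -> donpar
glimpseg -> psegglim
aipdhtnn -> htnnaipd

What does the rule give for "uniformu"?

Looking at the pairs, the operation is to swap the front and back halves of the string.
"uniformu" → "ormuunif".

ormuunif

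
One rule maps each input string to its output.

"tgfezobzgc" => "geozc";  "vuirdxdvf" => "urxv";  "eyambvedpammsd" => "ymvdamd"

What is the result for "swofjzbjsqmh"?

Rule — keep every other character starting from the second (positions 2nd, 4th, 6th, ...).
For "swofjzbjsqmh" the result is "wfzjqh".

wfzjqh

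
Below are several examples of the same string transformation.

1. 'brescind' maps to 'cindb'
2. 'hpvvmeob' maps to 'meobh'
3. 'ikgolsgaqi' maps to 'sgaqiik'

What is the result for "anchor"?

hor

Each output is the input with this applied: swap the front and back halves of the string, then delete the last 3 characters.
Starting from "anchor": after the first operation, "horanc"; after the second, "hor".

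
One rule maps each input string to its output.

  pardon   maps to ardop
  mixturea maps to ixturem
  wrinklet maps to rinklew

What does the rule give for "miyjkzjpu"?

The rule is to swap the first and last characters, then delete the first character.
"miyjkzjpu" → "uiyjkzjpm" → "iyjkzjpm".
(Check on "wrinklet": → "trinklew" → "rinklew" ✓)

iyjkzjpm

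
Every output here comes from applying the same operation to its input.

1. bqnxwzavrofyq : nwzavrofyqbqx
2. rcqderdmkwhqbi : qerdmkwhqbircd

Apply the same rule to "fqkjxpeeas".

The pattern: move the first 3 characters to the end (rotate left by 3), then swap the first and last characters.
Applying both steps to "fqkjxpeeas": "jxpeeasfqk", then "kxpeeasfqj".

kxpeeasfqj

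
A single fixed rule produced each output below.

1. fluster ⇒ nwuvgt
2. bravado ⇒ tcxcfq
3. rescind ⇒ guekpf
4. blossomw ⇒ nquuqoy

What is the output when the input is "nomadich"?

qocfkej

The rule is to shift every letter 2 places forward in the alphabet (wrapping around), then delete the first character.
For "nomadich", step one produces "pqocfkej"; step two turns that into "qocfkej".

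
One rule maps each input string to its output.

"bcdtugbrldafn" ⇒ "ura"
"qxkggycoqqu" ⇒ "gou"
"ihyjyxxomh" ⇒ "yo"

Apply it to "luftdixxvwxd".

dxx

The pattern: keep one character in every 3, starting at position 2 (positions 2nd, 5th, 8th, ...), then delete the first character.
"luftdixxvwxd" → "udxx" → "dxx".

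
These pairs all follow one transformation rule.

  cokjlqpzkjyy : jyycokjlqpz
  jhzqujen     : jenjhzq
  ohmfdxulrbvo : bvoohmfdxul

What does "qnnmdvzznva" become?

Looking at the pairs, the operation is to move the last 3 characters to the front (rotate right by 3), then delete the last character.
On "qnnmdvzznva": the first step gives "nvaqnnmdvzz", and the second then gives "nvaqnnmdvz".

nvaqnnmdvz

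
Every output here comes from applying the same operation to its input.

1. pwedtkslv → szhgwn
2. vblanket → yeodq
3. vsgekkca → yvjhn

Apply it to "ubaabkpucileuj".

In each case the input is transformed by: shift every letter 3 places forward in the alphabet (wrapping around), then delete the last 3 characters.
For "ubaabkpucileuj", step one produces "xeddensxflohxm"; step two turns that into "xeddensxflo".
(Check on "vblanket": → "yeodqnhw" → "yeodq" ✓)

xeddensxflo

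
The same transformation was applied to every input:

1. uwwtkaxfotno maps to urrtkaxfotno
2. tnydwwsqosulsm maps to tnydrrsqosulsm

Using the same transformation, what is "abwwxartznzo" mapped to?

abrrxartznzo

What's happening: replace every "w" with "r".
Doing the same to "abwwxartznzo": "abrrxartznzo".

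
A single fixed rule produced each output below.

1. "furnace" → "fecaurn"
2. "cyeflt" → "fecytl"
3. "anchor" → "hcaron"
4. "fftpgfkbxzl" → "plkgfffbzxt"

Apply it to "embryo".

mebyro

In each case the input is transformed by: sort the characters into reverse alphabetical order, then move the first 3 characters to the end (rotate left by 3).
For "embryo", step one produces "yromeb"; step two turns that into "mebyro".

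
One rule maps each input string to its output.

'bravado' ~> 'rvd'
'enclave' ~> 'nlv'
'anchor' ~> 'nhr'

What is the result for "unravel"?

nae

The pattern: keep every other character starting from the second (positions 2nd, 4th, 6th, ...).
Applying that to "unravel" gives "nae".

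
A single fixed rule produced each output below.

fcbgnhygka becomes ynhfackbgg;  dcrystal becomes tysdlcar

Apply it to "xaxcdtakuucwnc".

uakxcanxwccdut

The pattern: take characters alternately from the front and the back (1st, last, 2nd, 2nd-last, ...), then move the last 3 characters to the front (rotate right by 3).
For "xaxcdtakuucwnc", step one produces "xcanxwccdutuak"; step two turns that into "uakxcanxwccdut".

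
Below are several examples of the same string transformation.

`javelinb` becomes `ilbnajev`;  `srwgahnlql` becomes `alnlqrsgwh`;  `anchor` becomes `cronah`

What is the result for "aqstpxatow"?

ptawoqatsx

What's happening: swap each adjacent pair of characters (1↔2, 3↔4, ...), then swap the front and back halves of the string.
Applying both steps to "aqstpxatow": "qatsxptawo", then "ptawoqatsx".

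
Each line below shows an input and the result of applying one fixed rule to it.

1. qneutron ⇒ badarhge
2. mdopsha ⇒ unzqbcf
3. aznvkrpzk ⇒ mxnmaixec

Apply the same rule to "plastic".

Rule — move the last 2 characters to the front (rotate right by 2), then shift every letter 13 places forward in the alphabet (wrapping around) — i.e. ROT13.
Applying both steps to "plastic": "icplast", then "vpcynfg".

vpcynfg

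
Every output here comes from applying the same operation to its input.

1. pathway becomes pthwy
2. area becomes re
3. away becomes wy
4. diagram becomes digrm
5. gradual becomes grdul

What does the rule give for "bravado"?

Each output is the input with this applied: remove every "a".
So "bravado" becomes "brvdo".

brvdo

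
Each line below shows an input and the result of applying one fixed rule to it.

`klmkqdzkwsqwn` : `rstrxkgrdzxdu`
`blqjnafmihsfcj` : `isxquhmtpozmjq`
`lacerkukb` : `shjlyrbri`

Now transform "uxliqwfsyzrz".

The transformation: shift every letter 7 places forward in the alphabet (wrapping around).
So "uxliqwfsyzrz" becomes "bespxdmzfgyg".

bespxdmzfgyg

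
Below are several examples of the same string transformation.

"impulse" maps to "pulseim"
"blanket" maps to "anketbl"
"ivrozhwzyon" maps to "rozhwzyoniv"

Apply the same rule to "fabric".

Looking at the pairs, the operation is to move the first 2 characters to the end (rotate left by 2).
Doing the same to "fabric": "bricfa".

bricfa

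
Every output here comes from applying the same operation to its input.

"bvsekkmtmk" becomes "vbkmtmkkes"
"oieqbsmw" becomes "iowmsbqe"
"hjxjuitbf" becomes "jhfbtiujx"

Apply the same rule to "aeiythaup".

The transformation: move the first 2 characters to the end (rotate left by 2), then reverse the string.
On "aeiythaup" that produces "eapuahtyi".

eapuahtyi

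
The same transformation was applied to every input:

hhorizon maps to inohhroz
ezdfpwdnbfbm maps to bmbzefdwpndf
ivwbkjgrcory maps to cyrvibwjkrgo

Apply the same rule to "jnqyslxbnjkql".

qklnjyqlsbxjn

The transformation: swap each adjacent pair of characters (1↔2, 3↔4, ...), then move the last 3 characters to the front (rotate right by 3).
Starting from "jnqyslxbnjkql": after the first operation, "njyqlsbxjnqkl"; after the second, "qklnjyqlsbxjn".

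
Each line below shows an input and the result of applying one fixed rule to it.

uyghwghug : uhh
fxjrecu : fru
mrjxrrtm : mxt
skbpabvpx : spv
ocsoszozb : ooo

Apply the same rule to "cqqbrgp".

Each output is the input with this applied: keep one character in every 3, starting at position 1 (positions 1st, 4th, 7th, ...).
For "cqqbrgp" the result is "cbp".

cbp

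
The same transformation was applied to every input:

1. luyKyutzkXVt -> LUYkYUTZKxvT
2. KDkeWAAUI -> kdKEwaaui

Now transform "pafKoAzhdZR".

PAFkOaZHDzr

The pattern: flip the case of every letter.
Doing the same to "pafKoAzhdZR": "PAFkOaZHDzr".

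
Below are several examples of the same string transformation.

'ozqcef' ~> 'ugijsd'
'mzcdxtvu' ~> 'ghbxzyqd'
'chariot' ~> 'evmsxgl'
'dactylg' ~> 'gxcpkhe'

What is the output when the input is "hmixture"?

mbxyvilq

The transformation: move the first 2 characters to the end (rotate left by 2), then shift every letter 4 places forward in the alphabet (wrapping around).
Applying both steps to "hmixture": "ixturehm", then "mbxyvilq".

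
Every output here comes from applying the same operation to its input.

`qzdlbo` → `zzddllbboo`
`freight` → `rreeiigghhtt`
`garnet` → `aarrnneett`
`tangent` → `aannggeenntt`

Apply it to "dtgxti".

ttggxxttii

In each case the input is transformed by: double every character, then delete the first 2 characters.
Applying that to "dtgxti" gives "ttggxxttii".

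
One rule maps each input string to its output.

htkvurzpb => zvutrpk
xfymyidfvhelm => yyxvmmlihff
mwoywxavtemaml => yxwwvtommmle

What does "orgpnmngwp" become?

wrpponnm

The transformation: sort the characters into reverse alphabetical order, then delete the last 2 characters.
On "orgpnmngwp": the first step gives "wrpponnmgg", and the second then gives "wrpponnm".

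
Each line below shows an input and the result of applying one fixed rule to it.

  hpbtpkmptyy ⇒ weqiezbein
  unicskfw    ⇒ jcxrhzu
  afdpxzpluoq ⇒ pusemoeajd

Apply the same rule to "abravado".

pqgpkps

In each case the input is transformed by: delete the last character, then shift every letter 11 places backward in the alphabet (wrapping around).
For "abravado" the result is "pqgpkps".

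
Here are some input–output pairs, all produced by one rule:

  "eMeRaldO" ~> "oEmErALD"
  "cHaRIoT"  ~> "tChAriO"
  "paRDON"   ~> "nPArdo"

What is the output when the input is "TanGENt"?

TtANgen

Each output is the input with this applied: move the last character to the front, then flip the case of every letter.
Applying both steps to "TanGENt": "tTanGEN", then "TtANgen".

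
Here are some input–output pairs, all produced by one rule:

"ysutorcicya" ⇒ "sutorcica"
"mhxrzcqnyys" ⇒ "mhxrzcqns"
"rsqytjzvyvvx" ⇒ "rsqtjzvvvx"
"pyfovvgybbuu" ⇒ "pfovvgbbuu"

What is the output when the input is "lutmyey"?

Rule — remove every "y".
Applying that to "lutmyey" gives "lutme".

lutme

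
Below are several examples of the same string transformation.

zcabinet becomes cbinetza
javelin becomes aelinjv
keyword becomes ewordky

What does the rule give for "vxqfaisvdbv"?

In each case the input is transformed by: move the first 2 characters to the end (rotate left by 2), then swap the first and last characters.
Starting from "vxqfaisvdbv": after the first operation, "qfaisvdbvvx"; after the second, "xfaisvdbvvq".

xfaisvdbvvq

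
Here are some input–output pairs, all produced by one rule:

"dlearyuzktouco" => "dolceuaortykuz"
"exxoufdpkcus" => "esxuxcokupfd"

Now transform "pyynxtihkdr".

The transformation: take characters alternately from the front and the back (1st, last, 2nd, 2nd-last, ...).
So "pyynxtihkdr" becomes "prydyknhxit".

prydyknhxit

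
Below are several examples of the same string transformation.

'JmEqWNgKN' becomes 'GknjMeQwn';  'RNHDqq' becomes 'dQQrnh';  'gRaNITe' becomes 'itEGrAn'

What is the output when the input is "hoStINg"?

inGHOsT

The rule is to move the last 3 characters to the front (rotate right by 3), then flip the case of every letter.
Starting from "hoStINg": after the first operation, "INghoSt"; after the second, "inGHOsT".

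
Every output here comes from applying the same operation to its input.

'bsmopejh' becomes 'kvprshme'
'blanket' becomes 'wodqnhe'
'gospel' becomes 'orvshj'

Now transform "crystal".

oubvwdf

In each case the input is transformed by: swap the first and last characters, then shift every letter 3 places forward in the alphabet (wrapping around).
"crystal" → "lrystac" → "oubvwdf".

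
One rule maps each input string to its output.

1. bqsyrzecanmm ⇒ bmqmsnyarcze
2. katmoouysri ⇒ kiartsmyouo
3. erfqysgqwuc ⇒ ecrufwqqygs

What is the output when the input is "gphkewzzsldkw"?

gwpkhdkleswzz

The rule is to take characters alternately from the front and the back (1st, last, 2nd, 2nd-last, ...).
So "gphkewzzsldkw" becomes "gwpkhdkleswzz".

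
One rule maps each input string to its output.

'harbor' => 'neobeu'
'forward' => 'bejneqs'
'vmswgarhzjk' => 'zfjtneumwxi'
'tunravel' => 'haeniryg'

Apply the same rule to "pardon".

neqbac

The rule is to move the first character to the end, then shift every letter 13 places forward in the alphabet (wrapping around) — i.e. ROT13.
Working it through for "pardon": intermediate "ardonp", final "neqbac".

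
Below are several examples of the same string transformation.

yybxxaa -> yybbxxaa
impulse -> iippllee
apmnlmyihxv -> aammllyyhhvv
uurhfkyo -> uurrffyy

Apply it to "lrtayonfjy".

llttyynnjj

Each output is the input with this applied: keep every other character starting from the first (positions 1st, 3rd, 5th, ...), then double every character.
Applying both steps to "lrtayonfjy": "ltynj", then "llttyynnjj".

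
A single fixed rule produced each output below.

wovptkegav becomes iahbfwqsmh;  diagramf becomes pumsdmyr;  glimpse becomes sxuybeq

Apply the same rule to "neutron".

Each output is the input with this applied: shift every letter 12 places forward in the alphabet (wrapping around).
Doing the same to "neutron": "zqgfdaz".

zqgfdaz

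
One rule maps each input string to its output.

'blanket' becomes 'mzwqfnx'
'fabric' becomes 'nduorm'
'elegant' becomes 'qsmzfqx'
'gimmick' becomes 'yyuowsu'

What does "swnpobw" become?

zbaniei

The pattern: move the first 2 characters to the end (rotate left by 2), then shift every letter 12 places forward in the alphabet (wrapping around).
For "swnpobw", step one produces "npobwsw"; step two turns that into "zbaniei".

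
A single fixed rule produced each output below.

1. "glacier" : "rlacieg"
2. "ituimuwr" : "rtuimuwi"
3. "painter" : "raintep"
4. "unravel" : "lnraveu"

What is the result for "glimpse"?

elimpsg

Looking at the pairs, the operation is to swap the first and last characters.
"glimpse" → "elimpsg".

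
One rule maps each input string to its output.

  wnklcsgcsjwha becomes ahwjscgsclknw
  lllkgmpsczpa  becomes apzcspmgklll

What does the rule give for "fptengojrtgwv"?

vwgtrjognetpf

The rule is to reverse the string.
So "fptengojrtgwv" becomes "vwgtrjognetpf".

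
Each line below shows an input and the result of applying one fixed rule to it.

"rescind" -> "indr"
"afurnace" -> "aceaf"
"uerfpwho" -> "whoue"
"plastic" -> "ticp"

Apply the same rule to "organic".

nico

In each case the input is transformed by: move the last 3 characters to the front (rotate right by 3), then delete the last 3 characters.
For "organic", step one produces "nicorga"; step two turns that into "nico".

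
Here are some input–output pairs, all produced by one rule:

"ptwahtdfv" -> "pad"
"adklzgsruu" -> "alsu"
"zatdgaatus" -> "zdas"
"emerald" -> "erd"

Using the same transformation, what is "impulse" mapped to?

Each output is the input with this applied: keep one character in every 3, starting at position 1 (positions 1st, 4th, 7th, ...).
Applying that to "impulse" gives "iue".

iue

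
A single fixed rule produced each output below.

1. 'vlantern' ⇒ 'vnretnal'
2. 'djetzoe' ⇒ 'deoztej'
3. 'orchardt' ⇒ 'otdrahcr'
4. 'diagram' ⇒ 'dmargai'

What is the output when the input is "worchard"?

wdrahcro

The rule is to reverse the string, then move the last character to the front.
Starting from "worchard": after the first operation, "drahcrow"; after the second, "wdrahcro".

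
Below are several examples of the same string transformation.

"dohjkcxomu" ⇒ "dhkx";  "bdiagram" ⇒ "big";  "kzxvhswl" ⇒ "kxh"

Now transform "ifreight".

Each output is the input with this applied: delete the last 3 characters, then keep every other character starting from the first (positions 1st, 3rd, 5th, ...).
On "ifreight": the first step gives "ifrei", and the second then gives "iri".

iri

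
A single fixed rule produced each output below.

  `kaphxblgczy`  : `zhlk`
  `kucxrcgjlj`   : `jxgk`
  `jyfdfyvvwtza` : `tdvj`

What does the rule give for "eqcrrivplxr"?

The pattern: keep one character in every 3, starting at position 1 (positions 1st, 4th, 7th, ...), then swap the first and last characters.
Starting from "eqcrrivplxr": after the first operation, "ervx"; after the second, "xrve".
(Check on "jyfdfyvvwtza": → "jdvt" → "tdvj" ✓)

xrve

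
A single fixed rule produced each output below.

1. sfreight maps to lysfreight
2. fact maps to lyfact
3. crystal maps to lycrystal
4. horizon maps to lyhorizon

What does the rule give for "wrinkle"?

lywrinkle

The rule is to prepend "ly".
Applying that to "wrinkle" gives "lywrinkle".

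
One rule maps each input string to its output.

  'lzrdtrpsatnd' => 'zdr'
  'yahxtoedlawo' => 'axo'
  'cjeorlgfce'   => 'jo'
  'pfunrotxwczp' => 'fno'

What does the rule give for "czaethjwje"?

Each output is the input with this applied: keep every other character starting from the second (positions 2nd, 4th, 6th, ...), then delete the last 3 characters.
Applying that to "czaethjwje" gives "ze".

ze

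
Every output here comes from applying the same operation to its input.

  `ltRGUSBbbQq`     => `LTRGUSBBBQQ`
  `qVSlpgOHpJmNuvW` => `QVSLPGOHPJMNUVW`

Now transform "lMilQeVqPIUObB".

In each case the input is transformed by: convert every letter to uppercase.
Doing the same to "lMilQeVqPIUObB": "LMILQEVQPIUOBB".

LMILQEVQPIUOBB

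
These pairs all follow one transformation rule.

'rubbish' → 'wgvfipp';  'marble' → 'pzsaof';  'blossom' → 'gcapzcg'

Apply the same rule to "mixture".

ifsawlh

What's happening: shift every letter 12 places backward in the alphabet (wrapping around), then move the last 3 characters to the front (rotate right by 3).
Working it through for "mixture": intermediate "awlhifs", final "ifsawlh".
(Check on "marble": → "aofpzs" → "pzsaof" ✓)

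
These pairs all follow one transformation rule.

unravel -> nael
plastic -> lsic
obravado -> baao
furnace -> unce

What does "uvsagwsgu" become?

vawgu

The pattern: swap each adjacent pair of characters (1↔2, 3↔4, ...), then keep every other character starting from the first (positions 1st, 3rd, 5th, ...).
On "uvsagwsgu" that produces "vawgu".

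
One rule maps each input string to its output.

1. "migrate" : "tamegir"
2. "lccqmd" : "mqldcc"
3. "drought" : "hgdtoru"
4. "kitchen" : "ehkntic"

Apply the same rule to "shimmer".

emsrihm

The transformation: move the last 3 characters to the front (rotate right by 3), then swap each adjacent pair of characters (1↔2, 3↔4, ...).
For "shimmer", step one produces "mershim"; step two turns that into "emsrihm".
(Check on "migrate": → "atemigr" → "tamegir" ✓)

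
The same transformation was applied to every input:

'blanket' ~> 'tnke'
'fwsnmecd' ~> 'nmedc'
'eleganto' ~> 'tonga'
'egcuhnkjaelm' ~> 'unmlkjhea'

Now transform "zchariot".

troia

Rule — delete the first 3 characters, then sort the characters into reverse alphabetical order.
"zchariot" → "ariot" → "troia".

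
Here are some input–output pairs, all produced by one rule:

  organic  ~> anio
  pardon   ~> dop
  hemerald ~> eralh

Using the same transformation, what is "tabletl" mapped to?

The rule is to swap the first and last characters, then delete the first 3 characters.
On "tabletl": the first step gives "lablett", and the second then gives "lett".

lett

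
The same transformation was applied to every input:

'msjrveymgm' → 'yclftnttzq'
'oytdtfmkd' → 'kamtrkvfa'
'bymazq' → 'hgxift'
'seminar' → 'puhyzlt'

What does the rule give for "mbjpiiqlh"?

wppxsotiq

The transformation: move the first 3 characters to the end (rotate left by 3), then shift every letter 7 places forward in the alphabet (wrapping around).
"mbjpiiqlh" → "wppxsotiq".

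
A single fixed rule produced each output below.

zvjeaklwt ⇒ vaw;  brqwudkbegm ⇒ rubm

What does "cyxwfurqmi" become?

The rule is to keep one character in every 3, starting at position 2 (positions 2nd, 5th, 8th, ...).
So "cyxwfurqmi" becomes "yfq".

yfq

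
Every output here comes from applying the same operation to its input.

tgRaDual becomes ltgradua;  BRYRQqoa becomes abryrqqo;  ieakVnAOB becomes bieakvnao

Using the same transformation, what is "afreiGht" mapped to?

What's happening: move the last character to the front, then convert every letter to lowercase.
On "afreiGht": the first step gives "tafreiGh", and the second then gives "tafreigh".

tafreigh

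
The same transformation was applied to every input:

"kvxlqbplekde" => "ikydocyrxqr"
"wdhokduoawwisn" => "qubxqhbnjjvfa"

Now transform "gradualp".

The pattern: shift every letter 13 places forward in the alphabet (wrapping around) — i.e. ROT13, then delete the first character.
So "gradualp" becomes "enqhnyc".
(Check on "wdhokduoawwisn": → "jqubxqhbnjjvfa" → "qubxqhbnjjvfa" ✓)

enqhnyc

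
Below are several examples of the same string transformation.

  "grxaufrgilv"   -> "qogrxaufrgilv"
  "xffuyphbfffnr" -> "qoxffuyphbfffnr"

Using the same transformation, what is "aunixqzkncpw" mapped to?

qoaunixqzkncpw

Rule — prepend "qo".
"aunixqzkncpw" → "qoaunixqzkncpw".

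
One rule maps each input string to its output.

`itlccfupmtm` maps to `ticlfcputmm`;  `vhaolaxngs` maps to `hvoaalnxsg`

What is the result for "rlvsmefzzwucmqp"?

lrsvemzfwzcuqmp

What's happening: swap each adjacent pair of characters (1↔2, 3↔4, ...).
Applying that to "rlvsmefzzwucmqp" gives "lrsvemzfwzcuqmp".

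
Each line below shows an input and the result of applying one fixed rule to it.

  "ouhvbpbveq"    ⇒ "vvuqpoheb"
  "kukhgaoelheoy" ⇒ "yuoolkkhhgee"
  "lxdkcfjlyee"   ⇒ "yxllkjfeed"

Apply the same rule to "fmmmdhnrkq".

What's happening: sort the characters into reverse alphabetical order, then delete the last character.
On "fmmmdhnrkq" that produces "rqnmmmkhf".
(Check on "ouhvbpbveq": → "vvuqpohebb" → "vvuqpoheb" ✓)

rqnmmmkhf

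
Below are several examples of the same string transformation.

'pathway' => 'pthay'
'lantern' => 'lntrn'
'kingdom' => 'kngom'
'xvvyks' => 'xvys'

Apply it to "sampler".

smper

Looking at the pairs, the operation is to double every character, then keep one character in every 3, starting at position 2 (positions 2nd, 5th, 8th, ...).
On "sampler": the first step gives "ssaammpplleerr", and the second then gives "smper".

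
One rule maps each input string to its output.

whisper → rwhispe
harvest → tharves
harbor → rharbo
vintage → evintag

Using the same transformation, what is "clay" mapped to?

Each output is the input with this applied: move the last character to the front.
So "clay" becomes "ycla".

ycla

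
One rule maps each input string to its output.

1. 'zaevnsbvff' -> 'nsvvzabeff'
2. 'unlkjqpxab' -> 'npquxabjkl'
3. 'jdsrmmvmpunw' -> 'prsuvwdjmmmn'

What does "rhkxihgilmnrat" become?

The rule is to sort the characters into alphabetical order, then swap the front and back halves of the string.
For "rhkxihgilmnrat" the result is "lmnrrtxaghhiik".

lmnrrtxaghhiik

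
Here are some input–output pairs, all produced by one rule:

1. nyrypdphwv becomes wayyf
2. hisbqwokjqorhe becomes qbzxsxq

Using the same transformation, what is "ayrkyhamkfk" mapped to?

jahjtt

Each output is the input with this applied: shift every letter 9 places forward in the alphabet (wrapping around), then keep every other character starting from the first (positions 1st, 3rd, 5th, ...).
On "ayrkyhamkfk": the first step gives "jhathqjvtot", and the second then gives "jahjtt".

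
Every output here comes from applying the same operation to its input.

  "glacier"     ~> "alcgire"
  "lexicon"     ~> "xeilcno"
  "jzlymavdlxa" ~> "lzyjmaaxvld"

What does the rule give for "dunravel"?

What's happening: move the first 2 characters to the end (rotate left by 2), then take characters alternately from the front and the back (1st, last, 2nd, 2nd-last, ...).
"dunravel" → "nurdalve".

nurdalve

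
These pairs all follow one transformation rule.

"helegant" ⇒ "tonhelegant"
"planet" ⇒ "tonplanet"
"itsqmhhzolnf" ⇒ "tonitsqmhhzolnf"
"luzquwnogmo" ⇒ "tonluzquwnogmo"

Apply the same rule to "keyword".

tonkeyword

The rule is to prepend "ton".
On "keyword" that produces "tonkeyword".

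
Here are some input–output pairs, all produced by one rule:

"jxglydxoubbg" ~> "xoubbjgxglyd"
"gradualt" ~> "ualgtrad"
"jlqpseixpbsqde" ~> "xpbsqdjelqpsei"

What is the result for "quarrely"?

relqyuar

Rule — swap the first and last characters, then swap the front and back halves of the string.
Working it through for "quarrely": intermediate "yuarrelq", final "relqyuar".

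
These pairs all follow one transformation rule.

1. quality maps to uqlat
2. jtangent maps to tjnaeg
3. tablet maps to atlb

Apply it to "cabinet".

acibe

Looking at the pairs, the operation is to swap each adjacent pair of characters (1↔2, 3↔4, ...), then delete the last 2 characters.
Working it through for "cabinet": intermediate "acibent", final "acibe".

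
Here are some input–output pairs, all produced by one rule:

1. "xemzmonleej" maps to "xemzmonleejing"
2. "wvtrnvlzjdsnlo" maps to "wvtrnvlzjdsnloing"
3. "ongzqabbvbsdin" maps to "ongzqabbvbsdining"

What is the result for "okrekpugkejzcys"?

Looking at the pairs, the operation is to append "ing".
For "okrekpugkejzcys" the result is "okrekpugkejzcysing".

okrekpugkejzcysing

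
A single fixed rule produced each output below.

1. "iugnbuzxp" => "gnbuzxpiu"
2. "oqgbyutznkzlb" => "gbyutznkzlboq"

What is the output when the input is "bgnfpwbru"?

What's happening: move the first 2 characters to the end (rotate left by 2).
Doing the same to "bgnfpwbru": "nfpwbrubg".

nfpwbrubg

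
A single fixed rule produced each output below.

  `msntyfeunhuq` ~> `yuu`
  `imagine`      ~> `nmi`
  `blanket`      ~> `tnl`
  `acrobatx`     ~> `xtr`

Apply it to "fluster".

uts

The pattern: sort the characters into reverse alphabetical order, then keep only the first 3 characters.
"fluster" → "uts".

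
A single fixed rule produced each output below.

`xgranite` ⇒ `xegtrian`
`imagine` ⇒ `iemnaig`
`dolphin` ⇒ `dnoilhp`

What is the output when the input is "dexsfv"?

Each output is the input with this applied: take characters alternately from the front and the back (1st, last, 2nd, 2nd-last, ...).
So "dexsfv" becomes "dvefxs".

dvefxs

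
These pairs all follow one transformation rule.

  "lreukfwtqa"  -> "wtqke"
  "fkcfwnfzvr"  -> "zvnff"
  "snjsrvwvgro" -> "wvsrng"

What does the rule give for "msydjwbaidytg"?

ywsjgda

Rule — sort the characters into reverse alphabetical order, then keep every other character starting from the first (positions 1st, 3rd, 5th, ...).
Starting from "msydjwbaidytg": after the first operation, "yywtsmjigddba"; after the second, "ywsjgda".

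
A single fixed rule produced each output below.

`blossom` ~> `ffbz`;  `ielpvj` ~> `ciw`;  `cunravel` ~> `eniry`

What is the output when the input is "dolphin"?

The transformation: shift every letter 13 places forward in the alphabet (wrapping around) — i.e. ROT13, then delete the first 3 characters.
Working it through for "dolphin": intermediate "qbycuva", final "cuva".

cuva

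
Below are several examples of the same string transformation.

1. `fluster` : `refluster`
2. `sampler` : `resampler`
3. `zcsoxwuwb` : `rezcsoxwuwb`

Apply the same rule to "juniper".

In each case the input is transformed by: prepend "re".
Doing the same to "juniper": "rejuniper".

rejuniper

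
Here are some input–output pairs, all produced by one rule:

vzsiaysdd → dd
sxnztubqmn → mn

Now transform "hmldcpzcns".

ns

Rule — keep only the last 2 characters.
Applying that to "hmldcpzcns" gives "ns".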